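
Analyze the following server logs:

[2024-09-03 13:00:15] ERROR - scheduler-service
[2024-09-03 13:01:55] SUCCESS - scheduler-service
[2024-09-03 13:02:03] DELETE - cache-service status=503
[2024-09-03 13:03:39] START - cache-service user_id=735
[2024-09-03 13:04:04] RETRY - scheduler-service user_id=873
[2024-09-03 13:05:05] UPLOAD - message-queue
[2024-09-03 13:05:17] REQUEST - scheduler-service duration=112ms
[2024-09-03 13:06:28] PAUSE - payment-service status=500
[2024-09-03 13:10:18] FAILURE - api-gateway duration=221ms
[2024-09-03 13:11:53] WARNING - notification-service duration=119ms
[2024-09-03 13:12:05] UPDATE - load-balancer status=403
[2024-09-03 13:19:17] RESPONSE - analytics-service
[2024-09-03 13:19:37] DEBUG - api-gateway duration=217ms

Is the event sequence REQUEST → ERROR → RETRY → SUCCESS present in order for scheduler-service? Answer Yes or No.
No

To verify sequence order:

1. Find all events in sequence REQUEST → ERROR → RETRY → SUCCESS for scheduler-service
2. Extract their timestamps
3. Check if timestamps are in ascending order
4. Result: No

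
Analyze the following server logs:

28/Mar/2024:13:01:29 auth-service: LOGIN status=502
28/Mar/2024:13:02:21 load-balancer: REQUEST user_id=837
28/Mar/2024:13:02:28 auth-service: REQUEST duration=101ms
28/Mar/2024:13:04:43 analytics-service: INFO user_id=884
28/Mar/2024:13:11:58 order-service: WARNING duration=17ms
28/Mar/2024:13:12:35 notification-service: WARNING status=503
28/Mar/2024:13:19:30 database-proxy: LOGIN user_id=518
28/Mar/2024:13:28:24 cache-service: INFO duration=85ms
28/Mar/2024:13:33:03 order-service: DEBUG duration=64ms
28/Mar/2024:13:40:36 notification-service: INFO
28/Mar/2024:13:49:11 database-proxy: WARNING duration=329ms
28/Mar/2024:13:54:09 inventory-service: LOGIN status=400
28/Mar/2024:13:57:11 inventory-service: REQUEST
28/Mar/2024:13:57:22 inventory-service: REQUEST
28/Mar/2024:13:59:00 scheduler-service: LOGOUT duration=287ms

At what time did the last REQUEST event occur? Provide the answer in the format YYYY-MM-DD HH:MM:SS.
2024-03-28 13:57:22

To find the last event:

1. Filter for all REQUEST events
2. Sort by timestamp
3. Select the last one
4. Timestamp: 2024-03-28 13:57:22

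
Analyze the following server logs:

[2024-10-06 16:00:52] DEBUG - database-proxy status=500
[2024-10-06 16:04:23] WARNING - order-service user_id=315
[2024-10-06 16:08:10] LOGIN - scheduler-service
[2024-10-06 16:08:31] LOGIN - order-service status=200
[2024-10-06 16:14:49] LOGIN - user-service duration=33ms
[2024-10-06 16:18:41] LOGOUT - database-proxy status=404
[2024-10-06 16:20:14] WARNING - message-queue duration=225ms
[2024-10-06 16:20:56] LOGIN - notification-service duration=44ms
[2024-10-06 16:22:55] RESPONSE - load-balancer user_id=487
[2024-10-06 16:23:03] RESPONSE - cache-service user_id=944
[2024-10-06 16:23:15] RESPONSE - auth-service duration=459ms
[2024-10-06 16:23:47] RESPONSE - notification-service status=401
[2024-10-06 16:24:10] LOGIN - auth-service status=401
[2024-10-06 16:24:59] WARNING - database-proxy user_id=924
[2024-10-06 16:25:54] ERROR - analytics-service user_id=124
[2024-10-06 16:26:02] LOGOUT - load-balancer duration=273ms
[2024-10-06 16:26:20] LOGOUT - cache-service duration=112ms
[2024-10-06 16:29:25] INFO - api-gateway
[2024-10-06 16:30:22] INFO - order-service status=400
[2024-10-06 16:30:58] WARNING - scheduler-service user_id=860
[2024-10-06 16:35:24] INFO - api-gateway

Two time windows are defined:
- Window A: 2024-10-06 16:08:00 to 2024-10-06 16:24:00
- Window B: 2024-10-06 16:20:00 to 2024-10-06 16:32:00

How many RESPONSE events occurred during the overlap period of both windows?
4

To find overlap events:

1. Window A: 2024-10-06 16:08:00 to 2024-10-06 16:24:00
2. Window B: 2024-10-06 16:20:00 to 2024-10-06 16:32:00
3. Overlap period: 2024-10-06 16:20:00 to 2024-10-06 16:24:00
4. Count RESPONSE events in overlap: 4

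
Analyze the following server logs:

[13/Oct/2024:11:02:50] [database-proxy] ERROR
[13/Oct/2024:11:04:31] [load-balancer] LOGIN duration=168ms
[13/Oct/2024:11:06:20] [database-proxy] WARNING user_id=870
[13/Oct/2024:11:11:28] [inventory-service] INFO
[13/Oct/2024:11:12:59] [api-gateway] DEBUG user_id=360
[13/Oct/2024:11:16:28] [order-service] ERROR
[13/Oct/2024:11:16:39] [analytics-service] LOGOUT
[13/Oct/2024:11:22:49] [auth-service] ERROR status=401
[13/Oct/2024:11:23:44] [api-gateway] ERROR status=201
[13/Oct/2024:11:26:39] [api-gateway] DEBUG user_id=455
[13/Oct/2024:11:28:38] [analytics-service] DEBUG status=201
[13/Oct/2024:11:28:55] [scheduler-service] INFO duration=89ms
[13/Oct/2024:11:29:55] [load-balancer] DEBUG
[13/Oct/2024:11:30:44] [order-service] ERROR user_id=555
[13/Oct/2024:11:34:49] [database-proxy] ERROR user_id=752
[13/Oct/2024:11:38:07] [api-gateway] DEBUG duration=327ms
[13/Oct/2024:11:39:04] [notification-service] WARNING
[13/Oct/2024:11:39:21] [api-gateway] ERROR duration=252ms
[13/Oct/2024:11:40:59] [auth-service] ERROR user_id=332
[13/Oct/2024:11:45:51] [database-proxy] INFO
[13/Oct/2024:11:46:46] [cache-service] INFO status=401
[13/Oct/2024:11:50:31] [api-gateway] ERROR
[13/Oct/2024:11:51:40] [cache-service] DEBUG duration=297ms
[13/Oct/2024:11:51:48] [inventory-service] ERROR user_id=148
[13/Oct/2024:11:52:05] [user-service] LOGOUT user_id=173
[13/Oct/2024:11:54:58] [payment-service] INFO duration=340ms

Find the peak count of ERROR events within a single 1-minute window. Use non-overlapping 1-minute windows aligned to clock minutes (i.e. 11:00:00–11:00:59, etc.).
1

To find the burst window:

1. Divide the log period into non-overlapping 1-minute windows starting at 11:00
2. Count ERROR events in each window
3. Find the window with maximum count
4. Maximum events in a window: 1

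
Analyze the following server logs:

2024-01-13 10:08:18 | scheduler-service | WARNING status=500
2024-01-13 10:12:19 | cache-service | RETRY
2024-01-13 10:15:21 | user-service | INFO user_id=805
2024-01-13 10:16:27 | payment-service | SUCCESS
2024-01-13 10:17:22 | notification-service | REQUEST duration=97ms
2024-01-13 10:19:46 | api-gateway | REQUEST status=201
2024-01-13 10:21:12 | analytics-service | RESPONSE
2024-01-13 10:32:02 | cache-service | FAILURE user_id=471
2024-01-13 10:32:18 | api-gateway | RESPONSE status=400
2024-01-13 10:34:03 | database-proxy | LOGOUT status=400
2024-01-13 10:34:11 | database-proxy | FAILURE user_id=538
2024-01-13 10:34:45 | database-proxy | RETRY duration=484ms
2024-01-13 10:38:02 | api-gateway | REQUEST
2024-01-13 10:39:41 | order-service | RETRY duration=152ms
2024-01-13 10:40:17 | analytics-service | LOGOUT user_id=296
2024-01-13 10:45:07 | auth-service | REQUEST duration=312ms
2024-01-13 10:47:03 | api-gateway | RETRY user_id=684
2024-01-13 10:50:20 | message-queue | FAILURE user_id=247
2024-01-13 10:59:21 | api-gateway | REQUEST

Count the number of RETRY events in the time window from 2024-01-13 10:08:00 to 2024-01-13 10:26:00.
1

To count events in the time window:

1. Window boundaries: 2024-01-13 10:08:00 to 2024-01-13 10:26:00
2. Filter for RETRY events within this window
3. Count matching events: 1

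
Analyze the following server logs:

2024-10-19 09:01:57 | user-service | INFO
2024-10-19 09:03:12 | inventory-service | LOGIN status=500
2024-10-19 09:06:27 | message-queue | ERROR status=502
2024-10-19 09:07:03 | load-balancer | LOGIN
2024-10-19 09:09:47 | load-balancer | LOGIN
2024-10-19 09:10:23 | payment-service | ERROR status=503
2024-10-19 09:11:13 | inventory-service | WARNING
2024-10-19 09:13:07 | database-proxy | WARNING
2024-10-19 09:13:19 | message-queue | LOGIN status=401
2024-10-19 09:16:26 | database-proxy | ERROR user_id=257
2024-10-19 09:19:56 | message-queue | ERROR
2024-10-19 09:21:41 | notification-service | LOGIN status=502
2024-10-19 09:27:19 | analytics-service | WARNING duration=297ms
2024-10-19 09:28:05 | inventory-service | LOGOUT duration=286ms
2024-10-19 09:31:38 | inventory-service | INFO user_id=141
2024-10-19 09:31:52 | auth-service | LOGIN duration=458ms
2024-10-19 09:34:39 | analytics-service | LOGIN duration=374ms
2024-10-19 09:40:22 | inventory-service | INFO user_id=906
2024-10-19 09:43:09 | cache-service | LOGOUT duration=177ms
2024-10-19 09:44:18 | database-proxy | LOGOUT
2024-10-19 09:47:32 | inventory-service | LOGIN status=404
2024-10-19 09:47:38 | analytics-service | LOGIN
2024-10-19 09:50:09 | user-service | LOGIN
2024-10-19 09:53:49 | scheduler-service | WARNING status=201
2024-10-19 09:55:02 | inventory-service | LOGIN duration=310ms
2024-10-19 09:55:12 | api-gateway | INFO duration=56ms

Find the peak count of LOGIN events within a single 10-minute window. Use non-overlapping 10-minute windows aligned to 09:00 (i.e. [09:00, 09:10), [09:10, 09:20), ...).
3

To find the burst window:

1. Divide the log period into non-overlapping 10-minute windows starting at 09:00
2. Count LOGIN events in each window
3. Find the window with maximum count
4. Maximum events in a window: 3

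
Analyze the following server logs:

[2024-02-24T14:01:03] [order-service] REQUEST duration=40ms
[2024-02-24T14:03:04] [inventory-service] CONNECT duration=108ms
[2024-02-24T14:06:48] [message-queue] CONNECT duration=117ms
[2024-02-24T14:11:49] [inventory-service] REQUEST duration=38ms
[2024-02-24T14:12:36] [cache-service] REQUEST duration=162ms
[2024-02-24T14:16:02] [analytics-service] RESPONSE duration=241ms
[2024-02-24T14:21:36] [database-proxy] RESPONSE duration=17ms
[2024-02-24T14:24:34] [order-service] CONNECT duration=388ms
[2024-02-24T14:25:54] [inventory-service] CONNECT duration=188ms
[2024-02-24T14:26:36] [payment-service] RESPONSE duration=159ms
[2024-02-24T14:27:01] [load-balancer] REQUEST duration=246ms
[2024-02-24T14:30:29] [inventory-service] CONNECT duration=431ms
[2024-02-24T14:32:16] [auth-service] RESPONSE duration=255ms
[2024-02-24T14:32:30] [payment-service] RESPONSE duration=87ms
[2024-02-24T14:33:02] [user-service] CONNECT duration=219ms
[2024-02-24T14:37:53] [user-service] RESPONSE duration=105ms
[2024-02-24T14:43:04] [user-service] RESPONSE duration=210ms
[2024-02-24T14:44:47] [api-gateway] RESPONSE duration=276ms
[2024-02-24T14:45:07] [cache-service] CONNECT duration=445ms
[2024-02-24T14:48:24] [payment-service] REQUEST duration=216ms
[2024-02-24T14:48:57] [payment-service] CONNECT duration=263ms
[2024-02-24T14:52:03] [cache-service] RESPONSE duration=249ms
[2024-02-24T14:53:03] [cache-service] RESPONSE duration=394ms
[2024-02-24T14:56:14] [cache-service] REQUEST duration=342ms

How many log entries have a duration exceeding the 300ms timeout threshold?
5

To count timeouts:

1. Threshold: 300ms
2. Extract duration from each log entry
3. Count entries where duration > 300
4. Timeout count: 5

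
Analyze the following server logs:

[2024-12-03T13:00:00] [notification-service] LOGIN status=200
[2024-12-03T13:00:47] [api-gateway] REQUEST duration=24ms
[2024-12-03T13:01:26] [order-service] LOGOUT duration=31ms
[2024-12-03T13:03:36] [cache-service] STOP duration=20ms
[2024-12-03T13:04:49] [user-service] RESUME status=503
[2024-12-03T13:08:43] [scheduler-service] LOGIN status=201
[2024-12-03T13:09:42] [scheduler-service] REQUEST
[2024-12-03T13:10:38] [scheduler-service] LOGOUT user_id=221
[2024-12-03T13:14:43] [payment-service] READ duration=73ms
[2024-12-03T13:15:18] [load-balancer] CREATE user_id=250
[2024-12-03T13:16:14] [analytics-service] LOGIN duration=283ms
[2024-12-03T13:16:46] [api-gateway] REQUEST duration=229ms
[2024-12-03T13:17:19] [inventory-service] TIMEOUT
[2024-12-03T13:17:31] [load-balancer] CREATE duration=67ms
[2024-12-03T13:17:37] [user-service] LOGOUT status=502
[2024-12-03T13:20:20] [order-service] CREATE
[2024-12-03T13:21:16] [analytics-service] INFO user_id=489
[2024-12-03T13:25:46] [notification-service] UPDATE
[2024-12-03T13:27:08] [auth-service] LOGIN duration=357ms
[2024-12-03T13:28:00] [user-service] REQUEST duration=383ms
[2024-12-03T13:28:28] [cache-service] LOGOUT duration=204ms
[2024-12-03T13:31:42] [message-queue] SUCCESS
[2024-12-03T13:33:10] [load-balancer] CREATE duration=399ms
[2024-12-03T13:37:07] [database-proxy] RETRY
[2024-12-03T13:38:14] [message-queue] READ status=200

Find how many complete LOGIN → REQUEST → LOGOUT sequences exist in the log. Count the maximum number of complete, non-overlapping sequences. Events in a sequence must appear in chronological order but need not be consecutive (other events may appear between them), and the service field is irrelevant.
4

To count sequences:

1. Look for pattern: LOGIN → REQUEST → LOGOUT
2. Greedily scan the log in chronological order, matching each sequence element in turn (ignoring service)
3. Each time the full pattern completes, increment the count and restart matching from the next event
4. Complete non-overlapping sequences found: 4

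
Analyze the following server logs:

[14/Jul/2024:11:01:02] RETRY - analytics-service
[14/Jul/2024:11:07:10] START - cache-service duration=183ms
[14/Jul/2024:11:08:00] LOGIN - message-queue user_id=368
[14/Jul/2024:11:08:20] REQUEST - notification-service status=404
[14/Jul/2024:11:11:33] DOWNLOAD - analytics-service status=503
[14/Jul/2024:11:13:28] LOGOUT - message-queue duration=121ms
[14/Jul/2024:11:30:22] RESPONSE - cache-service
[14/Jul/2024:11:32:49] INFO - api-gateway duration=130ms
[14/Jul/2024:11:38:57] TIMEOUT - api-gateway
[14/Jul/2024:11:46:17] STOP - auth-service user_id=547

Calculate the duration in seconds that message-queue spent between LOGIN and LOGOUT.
328

To calculate state duration:

1. Find LOGIN event for message-queue: 14/Jul/2024:11:08:00
2. Find LOGOUT event for message-queue: 14/Jul/2024:11:13:28
3. Calculate duration: 14/Jul/2024:11:13:28 - 14/Jul/2024:11:08:00 = 328 seconds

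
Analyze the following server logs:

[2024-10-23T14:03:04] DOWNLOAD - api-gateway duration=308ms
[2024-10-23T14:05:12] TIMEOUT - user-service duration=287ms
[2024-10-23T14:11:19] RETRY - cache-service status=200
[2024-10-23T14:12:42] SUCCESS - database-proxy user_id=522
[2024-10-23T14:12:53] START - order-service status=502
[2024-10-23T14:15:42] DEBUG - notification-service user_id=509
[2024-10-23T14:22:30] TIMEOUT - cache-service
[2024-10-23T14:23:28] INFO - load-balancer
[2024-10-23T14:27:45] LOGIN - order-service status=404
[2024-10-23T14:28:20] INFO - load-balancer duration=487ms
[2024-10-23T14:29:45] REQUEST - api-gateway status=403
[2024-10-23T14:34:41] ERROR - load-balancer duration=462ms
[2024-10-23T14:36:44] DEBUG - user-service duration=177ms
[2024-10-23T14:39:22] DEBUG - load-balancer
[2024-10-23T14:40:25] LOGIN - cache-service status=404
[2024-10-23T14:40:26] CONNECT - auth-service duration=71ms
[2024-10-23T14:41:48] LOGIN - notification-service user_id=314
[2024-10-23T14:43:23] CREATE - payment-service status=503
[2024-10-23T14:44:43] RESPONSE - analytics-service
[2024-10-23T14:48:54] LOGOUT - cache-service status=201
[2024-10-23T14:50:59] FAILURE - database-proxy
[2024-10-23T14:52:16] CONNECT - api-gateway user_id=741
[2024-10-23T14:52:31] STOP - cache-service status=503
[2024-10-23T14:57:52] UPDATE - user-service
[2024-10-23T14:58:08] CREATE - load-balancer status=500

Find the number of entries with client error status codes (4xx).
3

To find matching entries:

1. Pattern to match: client error status codes (4xx)
2. Scan each log entry for the pattern
3. Count matches: 3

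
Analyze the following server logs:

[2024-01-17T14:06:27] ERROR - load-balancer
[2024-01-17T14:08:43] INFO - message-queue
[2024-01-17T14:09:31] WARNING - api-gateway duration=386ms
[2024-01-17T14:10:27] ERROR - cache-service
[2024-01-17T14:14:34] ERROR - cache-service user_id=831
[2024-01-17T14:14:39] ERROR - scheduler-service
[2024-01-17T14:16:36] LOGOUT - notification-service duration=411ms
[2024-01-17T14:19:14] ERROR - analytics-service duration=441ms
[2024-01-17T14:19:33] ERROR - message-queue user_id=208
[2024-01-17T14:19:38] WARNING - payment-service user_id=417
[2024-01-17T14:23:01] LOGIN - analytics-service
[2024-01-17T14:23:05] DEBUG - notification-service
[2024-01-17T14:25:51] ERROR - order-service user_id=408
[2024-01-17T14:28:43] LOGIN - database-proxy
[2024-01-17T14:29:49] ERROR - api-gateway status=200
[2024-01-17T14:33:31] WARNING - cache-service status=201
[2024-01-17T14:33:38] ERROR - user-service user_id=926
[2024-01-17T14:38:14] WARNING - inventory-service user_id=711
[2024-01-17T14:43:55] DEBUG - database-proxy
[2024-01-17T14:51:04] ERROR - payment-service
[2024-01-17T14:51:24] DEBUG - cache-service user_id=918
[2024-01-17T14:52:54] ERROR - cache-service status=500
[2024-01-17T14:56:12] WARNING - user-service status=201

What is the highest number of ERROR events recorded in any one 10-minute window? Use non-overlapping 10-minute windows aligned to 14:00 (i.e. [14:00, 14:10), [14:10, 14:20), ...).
5

To find the burst window:

1. Divide the log period into non-overlapping 10-minute windows starting at 14:00
2. Count ERROR events in each window
3. Find the window with maximum count
4. Maximum events in a window: 5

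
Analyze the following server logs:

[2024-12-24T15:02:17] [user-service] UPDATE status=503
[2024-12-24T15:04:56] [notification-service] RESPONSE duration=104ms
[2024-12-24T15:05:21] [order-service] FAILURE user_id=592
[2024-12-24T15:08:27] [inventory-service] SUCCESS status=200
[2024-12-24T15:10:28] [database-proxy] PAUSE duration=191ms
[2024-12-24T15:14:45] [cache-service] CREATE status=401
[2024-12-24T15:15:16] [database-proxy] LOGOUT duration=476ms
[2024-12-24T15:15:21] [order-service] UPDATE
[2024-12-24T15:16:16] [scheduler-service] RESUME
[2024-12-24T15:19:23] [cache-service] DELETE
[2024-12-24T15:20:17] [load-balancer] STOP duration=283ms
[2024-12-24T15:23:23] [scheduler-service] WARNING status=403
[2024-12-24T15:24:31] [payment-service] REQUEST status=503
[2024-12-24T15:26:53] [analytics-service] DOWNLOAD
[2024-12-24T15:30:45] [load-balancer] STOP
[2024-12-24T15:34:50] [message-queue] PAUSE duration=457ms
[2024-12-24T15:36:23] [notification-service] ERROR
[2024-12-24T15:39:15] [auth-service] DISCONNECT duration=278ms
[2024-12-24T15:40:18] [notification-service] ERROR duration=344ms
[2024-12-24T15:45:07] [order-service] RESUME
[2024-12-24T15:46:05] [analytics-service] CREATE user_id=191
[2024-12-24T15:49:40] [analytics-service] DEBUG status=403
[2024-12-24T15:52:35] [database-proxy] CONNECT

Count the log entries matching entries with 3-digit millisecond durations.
7

To find matching entries:

1. Pattern to match: entries with 3-digit millisecond durations
2. Scan each log entry for the pattern
3. Count matches: 7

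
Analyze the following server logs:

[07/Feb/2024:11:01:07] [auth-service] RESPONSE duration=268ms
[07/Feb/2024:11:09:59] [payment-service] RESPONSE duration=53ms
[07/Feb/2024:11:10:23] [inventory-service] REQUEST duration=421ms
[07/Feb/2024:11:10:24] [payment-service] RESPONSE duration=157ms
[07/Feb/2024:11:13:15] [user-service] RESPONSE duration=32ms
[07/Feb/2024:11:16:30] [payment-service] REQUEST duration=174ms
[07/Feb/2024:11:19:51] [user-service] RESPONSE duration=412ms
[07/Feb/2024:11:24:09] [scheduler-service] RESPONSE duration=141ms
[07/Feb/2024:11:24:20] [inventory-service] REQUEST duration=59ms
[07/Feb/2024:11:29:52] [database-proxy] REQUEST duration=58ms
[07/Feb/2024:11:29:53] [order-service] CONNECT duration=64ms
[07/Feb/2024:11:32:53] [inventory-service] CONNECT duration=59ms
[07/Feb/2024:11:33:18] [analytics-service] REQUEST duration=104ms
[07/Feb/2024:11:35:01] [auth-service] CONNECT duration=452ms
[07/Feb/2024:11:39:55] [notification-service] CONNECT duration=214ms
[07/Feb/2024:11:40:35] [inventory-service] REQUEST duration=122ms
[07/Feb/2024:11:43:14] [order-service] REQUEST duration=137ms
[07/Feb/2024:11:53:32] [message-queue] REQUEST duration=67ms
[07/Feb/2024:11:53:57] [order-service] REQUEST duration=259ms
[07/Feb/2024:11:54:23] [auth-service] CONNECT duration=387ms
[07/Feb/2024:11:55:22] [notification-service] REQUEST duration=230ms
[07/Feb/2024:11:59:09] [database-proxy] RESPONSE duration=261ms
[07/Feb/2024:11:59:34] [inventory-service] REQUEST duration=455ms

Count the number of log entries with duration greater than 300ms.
5

To count timeouts:

1. Threshold: 300ms
2. Extract duration from each log entry
3. Count entries where duration > 300
4. Timeout count: 5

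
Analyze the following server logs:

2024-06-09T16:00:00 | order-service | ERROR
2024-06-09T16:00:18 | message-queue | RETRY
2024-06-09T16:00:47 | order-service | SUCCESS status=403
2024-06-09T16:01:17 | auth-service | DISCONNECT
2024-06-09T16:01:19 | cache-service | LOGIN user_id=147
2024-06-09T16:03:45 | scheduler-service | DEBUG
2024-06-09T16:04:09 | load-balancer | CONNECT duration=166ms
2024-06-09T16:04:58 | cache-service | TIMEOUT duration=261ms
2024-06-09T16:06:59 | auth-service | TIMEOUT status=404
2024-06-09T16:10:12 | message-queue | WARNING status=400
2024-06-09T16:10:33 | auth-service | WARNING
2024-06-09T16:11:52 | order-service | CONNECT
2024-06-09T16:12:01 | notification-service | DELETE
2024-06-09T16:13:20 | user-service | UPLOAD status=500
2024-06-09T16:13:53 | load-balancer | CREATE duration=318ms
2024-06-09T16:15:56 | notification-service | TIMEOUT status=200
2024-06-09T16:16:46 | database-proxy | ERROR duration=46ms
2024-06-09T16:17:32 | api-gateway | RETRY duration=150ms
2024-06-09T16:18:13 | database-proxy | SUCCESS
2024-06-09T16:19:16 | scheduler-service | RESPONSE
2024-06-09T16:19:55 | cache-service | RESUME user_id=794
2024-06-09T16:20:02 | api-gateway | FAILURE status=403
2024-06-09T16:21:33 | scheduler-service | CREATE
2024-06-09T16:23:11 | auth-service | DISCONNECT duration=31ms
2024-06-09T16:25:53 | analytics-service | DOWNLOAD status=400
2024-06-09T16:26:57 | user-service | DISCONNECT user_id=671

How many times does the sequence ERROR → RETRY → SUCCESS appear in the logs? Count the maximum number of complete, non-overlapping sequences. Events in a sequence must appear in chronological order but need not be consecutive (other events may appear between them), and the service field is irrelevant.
2

To count sequences:

1. Look for pattern: ERROR → RETRY → SUCCESS
2. Greedily scan the log in chronological order, matching each sequence element in turn (ignoring service)
3. Each time the full pattern completes, increment the count and restart matching from the next event
4. Complete non-overlapping sequences found: 2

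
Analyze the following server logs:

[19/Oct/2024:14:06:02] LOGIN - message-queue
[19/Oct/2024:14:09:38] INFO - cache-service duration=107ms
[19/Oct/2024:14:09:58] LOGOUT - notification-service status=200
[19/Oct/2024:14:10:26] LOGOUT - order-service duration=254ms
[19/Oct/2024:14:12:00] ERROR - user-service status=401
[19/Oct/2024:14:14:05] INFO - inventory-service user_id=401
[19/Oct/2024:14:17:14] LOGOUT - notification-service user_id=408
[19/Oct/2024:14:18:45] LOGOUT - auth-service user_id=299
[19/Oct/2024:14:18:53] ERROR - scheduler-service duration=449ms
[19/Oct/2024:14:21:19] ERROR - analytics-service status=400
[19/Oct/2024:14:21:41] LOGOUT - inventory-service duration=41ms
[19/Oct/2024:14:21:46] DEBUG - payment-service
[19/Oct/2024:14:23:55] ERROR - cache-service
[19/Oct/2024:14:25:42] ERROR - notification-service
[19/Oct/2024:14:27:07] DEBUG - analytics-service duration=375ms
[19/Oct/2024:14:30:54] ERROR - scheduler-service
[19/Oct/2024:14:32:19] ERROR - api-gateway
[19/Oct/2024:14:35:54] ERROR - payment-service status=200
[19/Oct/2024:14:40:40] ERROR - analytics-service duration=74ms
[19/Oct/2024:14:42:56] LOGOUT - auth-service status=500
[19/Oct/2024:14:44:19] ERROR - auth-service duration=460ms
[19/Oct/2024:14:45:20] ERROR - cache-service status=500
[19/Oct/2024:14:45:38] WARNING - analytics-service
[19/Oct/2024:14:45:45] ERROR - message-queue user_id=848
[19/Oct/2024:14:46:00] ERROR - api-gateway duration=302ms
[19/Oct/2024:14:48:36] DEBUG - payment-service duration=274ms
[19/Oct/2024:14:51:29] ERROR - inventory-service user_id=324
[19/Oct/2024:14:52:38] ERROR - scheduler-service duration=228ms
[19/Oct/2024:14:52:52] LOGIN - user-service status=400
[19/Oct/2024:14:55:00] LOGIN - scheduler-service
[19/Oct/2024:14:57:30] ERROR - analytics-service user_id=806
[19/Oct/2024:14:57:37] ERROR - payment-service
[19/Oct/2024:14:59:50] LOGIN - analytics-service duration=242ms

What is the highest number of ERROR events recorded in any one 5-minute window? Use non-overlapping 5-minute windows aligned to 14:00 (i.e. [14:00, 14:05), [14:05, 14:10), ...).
3

To find the burst window:

1. Divide the log period into non-overlapping 5-minute windows starting at 14:00
2. Count ERROR events in each window
3. Find the window with maximum count
4. Maximum events in a window: 3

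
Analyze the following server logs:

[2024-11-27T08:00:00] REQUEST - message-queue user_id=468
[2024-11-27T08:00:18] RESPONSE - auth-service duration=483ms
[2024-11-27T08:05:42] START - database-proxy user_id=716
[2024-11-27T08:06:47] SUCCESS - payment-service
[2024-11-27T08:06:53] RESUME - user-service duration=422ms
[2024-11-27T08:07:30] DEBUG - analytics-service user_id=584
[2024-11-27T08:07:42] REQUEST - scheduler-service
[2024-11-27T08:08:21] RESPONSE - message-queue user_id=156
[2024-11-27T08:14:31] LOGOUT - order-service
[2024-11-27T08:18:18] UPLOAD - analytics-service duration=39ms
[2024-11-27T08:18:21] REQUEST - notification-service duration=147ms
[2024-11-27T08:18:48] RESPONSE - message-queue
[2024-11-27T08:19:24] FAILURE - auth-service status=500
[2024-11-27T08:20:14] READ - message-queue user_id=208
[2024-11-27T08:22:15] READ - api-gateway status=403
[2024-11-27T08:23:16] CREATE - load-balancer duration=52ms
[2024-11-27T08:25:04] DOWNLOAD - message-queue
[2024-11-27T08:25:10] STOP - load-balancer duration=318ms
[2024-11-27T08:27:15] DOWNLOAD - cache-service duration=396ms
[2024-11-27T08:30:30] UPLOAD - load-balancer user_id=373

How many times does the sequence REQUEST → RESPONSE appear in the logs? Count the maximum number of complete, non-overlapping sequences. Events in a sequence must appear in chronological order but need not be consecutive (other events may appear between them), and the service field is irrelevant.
3

To count sequences:

1. Look for pattern: REQUEST → RESPONSE
2. Greedily scan the log in chronological order, matching each sequence element in turn (ignoring service)
3. Each time the full pattern completes, increment the count and restart matching from the next event
4. Complete non-overlapping sequences found: 3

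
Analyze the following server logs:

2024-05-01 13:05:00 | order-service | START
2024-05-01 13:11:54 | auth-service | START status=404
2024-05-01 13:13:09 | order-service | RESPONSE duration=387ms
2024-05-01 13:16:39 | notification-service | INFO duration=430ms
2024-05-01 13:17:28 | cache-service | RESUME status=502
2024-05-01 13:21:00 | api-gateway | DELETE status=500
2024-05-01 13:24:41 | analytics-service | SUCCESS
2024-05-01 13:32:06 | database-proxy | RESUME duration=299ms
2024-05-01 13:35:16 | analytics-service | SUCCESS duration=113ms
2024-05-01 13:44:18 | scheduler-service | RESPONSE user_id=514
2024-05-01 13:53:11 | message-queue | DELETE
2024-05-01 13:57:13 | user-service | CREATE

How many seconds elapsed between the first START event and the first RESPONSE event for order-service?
489

To find the time between events:

1. Locate the first START event for order-service: 2024-05-01 13:05:00
2. Locate the first RESPONSE event for order-service: 2024-05-01 13:13:09
3. Calculate the difference: 2024-05-01 13:13:09 - 2024-05-01 13:05:00 = 489 seconds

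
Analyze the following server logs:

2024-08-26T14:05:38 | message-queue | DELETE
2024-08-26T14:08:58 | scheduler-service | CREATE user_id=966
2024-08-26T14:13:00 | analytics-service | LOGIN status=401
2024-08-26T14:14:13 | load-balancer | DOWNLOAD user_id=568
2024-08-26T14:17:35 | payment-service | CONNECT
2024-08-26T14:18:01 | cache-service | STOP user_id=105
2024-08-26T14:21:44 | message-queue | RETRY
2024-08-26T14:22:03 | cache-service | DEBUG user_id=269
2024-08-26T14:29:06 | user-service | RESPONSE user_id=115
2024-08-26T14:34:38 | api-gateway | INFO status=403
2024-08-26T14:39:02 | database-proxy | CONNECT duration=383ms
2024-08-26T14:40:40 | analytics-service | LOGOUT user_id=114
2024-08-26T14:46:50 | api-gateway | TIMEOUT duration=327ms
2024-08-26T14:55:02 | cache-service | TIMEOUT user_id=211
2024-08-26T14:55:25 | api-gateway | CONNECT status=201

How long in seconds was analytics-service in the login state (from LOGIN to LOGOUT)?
1660

To calculate state duration:

1. Find LOGIN event for analytics-service: 2024-08-26T14:13:00
2. Find LOGOUT event for analytics-service: 2024-08-26T14:40:40
3. Calculate duration: 2024-08-26T14:40:40 - 2024-08-26T14:13:00 = 1660 seconds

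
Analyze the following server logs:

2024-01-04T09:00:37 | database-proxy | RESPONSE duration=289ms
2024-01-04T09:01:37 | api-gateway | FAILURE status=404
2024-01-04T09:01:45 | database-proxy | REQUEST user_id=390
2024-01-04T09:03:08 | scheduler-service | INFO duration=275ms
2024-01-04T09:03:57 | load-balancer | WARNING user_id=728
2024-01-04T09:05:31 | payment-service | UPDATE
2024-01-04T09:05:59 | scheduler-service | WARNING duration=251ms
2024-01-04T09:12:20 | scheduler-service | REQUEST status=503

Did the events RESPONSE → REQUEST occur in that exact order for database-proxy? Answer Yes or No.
Yes

To verify sequence order:

1. Find all events in sequence RESPONSE → REQUEST for database-proxy
2. Extract their timestamps
3. Check if timestamps are in ascending order
4. Result: Yes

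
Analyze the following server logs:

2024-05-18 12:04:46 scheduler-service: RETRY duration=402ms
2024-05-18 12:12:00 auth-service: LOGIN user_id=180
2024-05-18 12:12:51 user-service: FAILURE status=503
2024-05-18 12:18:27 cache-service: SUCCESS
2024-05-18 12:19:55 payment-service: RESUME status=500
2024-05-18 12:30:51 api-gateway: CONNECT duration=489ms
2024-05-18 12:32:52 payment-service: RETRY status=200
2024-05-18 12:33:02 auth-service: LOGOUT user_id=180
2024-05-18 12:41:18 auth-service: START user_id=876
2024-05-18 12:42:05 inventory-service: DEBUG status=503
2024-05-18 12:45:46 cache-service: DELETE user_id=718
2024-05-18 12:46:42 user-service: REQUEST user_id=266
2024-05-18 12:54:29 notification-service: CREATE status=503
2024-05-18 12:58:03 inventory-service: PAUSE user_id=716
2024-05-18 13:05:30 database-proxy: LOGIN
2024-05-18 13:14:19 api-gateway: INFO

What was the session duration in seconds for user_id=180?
1262

To calculate session duration:

1. Find LOGIN event for user_id=180: 2024-05-18 12:12:00
2. Find LOGOUT event for user_id=180: 2024-05-18 12:33:02
3. Session duration: 2024-05-18 12:33:02 - 2024-05-18 12:12:00 = 1262 seconds (21 minutes)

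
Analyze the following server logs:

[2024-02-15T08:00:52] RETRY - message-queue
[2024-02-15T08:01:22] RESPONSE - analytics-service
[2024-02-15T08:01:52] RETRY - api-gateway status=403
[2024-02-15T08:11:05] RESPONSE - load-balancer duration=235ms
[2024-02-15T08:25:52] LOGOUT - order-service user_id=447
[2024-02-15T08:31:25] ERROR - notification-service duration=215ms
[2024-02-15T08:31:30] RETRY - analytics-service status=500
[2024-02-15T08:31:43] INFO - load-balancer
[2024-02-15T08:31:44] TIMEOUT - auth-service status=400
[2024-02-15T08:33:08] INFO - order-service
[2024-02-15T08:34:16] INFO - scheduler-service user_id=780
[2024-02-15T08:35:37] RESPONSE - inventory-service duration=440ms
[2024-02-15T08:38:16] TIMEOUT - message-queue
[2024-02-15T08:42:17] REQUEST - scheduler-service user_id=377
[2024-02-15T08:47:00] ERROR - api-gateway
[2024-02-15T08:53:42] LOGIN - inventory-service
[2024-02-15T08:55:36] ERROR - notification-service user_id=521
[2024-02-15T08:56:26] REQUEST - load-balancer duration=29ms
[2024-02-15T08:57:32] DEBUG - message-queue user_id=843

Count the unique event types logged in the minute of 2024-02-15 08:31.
4

To count unique event types:

1. Filter events in the minute starting at 2024-02-15 08:31
2. Extract event types from matching entries
3. Count unique types: 4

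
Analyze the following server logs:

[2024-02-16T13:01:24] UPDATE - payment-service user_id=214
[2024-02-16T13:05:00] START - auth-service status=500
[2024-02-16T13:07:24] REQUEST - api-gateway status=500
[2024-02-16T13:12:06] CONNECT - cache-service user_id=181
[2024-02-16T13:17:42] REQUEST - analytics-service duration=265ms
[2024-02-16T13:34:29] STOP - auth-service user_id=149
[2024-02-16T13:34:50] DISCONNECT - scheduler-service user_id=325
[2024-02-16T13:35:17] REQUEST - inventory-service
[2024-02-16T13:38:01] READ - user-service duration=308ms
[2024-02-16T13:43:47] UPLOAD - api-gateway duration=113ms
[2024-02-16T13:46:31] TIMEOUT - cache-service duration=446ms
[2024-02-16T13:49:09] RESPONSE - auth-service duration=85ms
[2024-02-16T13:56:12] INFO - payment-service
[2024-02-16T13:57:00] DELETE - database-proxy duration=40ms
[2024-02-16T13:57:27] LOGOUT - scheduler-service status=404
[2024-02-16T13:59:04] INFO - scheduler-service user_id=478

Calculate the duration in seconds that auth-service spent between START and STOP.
1769

To calculate state duration:

1. Find START event for auth-service: 2024-02-16T13:05:00
2. Find STOP event for auth-service: 2024-02-16T13:34:29
3. Calculate duration: 2024-02-16T13:34:29 - 2024-02-16T13:05:00 = 1769 seconds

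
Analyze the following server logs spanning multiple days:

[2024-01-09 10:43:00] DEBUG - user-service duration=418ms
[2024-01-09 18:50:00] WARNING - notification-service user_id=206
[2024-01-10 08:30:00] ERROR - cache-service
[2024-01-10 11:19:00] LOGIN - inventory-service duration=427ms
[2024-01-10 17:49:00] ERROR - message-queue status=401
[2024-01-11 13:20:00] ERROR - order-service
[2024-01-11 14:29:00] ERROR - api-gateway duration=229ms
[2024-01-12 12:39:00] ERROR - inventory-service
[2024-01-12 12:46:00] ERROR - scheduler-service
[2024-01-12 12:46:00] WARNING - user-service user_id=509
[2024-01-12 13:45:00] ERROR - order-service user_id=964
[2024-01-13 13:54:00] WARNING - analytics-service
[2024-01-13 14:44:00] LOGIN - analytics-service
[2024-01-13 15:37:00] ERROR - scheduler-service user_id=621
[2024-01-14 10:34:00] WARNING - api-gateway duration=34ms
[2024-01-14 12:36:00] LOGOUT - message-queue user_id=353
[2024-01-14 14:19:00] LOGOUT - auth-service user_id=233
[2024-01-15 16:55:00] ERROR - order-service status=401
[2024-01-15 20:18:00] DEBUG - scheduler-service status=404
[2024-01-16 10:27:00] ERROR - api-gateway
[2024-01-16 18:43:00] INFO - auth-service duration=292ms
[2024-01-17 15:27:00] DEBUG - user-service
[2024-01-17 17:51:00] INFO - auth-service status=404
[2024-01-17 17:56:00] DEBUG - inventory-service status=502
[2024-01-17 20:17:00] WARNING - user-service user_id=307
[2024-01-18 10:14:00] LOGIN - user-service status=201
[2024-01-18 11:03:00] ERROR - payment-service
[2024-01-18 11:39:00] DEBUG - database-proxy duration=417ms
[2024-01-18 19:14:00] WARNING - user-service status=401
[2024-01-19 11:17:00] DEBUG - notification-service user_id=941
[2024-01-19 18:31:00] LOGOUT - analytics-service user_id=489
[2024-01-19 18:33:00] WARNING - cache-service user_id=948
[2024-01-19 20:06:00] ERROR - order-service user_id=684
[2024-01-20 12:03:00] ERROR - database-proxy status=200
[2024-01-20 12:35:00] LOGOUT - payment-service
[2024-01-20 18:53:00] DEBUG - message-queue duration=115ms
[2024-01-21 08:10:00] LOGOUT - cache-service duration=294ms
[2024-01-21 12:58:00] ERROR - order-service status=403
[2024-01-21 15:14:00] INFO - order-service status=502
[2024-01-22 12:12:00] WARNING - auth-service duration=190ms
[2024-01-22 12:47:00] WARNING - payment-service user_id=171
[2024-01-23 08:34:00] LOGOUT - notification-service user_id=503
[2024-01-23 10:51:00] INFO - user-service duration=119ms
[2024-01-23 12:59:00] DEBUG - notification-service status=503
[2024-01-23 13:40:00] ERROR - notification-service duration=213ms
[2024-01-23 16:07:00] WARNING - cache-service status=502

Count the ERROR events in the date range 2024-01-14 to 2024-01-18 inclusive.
3

To filter by date range:

1. Date range: 2024-01-14 through 2024-01-18, both dates inclusive
2. Filter for ERROR events whose date falls in this range
3. Count matching events: 3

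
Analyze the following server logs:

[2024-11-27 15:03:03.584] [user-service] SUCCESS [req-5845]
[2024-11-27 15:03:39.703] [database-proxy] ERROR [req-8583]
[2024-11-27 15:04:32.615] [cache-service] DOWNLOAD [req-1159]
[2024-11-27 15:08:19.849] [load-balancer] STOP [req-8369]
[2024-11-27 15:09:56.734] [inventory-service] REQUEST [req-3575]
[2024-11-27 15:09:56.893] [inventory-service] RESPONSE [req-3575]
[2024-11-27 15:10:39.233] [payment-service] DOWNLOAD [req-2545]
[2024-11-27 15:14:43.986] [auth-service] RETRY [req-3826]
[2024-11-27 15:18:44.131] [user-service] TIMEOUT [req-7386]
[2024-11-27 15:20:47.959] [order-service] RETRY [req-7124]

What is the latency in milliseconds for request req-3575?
159

To calculate latency:

1. Find REQUEST with id req-3575: 2024-11-27 15:09:56.734
2. Find RESPONSE with id req-3575: 2024-11-27 15:09:56.893
3. Latency: 2024-11-27 15:09:56.893 - 2024-11-27 15:09:56.734 = 159ms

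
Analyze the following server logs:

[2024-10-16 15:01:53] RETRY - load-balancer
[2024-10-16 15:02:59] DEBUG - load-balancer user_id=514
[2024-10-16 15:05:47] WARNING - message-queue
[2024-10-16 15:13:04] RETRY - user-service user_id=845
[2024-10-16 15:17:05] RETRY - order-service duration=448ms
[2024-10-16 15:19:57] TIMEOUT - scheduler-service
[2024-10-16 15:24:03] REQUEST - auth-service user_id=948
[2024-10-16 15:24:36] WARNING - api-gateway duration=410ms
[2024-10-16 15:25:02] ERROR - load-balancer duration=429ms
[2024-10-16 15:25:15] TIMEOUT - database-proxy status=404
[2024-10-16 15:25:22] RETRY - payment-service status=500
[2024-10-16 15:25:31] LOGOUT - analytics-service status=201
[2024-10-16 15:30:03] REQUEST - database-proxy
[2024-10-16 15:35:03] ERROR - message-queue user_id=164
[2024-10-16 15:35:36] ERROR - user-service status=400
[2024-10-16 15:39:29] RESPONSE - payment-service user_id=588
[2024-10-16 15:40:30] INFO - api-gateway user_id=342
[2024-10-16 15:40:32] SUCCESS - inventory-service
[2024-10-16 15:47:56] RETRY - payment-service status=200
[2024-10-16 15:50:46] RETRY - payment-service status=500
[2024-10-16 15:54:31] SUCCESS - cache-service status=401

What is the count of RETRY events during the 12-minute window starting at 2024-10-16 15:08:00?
2

To count events in the time window:

1. Window boundaries: 2024-10-16 15:08:00 to 2024-10-16 15:20:00
2. Filter for RETRY events within this window
3. Count matching events: 2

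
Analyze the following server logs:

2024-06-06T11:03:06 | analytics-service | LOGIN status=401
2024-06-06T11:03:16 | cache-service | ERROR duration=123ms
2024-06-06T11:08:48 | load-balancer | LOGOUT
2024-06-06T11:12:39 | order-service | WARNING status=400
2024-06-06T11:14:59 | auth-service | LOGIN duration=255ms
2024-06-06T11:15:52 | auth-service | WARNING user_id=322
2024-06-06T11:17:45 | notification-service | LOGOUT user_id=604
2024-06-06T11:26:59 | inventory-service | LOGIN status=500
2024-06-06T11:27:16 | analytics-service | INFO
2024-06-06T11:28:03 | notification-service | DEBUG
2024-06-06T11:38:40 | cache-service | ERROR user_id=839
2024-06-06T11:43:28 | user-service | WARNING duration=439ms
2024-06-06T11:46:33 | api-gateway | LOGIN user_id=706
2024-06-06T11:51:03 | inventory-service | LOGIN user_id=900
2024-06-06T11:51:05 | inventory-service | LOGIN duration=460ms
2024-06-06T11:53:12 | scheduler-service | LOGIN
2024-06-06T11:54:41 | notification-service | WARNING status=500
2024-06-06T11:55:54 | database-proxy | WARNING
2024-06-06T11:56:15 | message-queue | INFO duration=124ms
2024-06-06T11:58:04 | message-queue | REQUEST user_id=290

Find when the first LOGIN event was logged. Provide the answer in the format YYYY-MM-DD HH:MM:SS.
2024-06-06 11:03:06

To find the first event:

1. Filter for all LOGIN events
2. Sort by timestamp
3. Select the first one
4. Timestamp: 2024-06-06 11:03:06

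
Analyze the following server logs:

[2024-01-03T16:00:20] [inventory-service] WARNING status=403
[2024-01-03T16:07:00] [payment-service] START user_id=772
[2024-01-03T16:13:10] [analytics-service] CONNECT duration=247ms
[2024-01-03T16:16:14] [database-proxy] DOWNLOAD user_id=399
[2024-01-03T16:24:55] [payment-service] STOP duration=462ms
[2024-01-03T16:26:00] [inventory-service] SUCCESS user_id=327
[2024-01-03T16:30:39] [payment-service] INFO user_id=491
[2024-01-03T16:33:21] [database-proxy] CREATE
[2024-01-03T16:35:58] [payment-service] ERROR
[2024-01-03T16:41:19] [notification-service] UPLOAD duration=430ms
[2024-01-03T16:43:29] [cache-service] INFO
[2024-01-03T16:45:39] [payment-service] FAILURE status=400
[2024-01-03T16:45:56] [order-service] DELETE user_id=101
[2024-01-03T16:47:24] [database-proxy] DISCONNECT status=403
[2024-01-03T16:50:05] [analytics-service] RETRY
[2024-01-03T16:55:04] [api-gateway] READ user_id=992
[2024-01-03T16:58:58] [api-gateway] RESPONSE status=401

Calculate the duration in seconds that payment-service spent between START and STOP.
1075

To calculate state duration:

1. Find START event for payment-service: 2024-01-03T16:07:00
2. Find STOP event for payment-service: 2024-01-03T16:24:55
3. Calculate duration: 2024-01-03T16:24:55 - 2024-01-03T16:07:00 = 1075 seconds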